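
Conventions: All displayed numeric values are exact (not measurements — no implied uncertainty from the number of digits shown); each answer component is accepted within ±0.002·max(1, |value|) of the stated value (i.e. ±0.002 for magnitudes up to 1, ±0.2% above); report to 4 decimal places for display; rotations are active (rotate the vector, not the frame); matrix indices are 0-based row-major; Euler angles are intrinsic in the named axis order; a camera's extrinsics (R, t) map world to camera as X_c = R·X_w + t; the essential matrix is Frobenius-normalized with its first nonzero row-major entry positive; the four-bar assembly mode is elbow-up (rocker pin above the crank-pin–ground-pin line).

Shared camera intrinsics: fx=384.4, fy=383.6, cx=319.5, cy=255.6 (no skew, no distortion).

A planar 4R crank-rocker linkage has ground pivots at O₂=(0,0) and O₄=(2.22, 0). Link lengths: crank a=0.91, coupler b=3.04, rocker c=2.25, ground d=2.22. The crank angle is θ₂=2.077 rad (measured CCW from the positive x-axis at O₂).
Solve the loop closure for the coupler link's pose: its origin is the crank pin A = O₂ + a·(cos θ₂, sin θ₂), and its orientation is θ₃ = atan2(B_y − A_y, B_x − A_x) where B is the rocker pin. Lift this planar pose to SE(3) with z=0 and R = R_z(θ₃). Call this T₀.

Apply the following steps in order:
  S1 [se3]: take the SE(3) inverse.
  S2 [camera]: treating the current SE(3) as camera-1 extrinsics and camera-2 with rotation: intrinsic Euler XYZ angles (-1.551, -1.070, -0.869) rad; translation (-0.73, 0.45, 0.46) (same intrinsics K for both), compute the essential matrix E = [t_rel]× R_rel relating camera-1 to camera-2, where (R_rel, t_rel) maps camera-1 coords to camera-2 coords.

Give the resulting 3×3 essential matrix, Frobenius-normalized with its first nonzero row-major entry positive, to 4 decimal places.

source (fourbar_fk): coupler pose = R=[0.8782 -0.4783 0.0000; 0.4783 0.8782 0.0000; 0.0000 0.0000 1.0000], t=(-0.4412, 0.7959, 0.0000)
after S1 (invert_se3): R=[0.8782 0.4783 0.0000; -0.4783 0.8782 0.0000; 0.0000 0.0000 1.0000], t=(0.0068, -0.9100, 0.0000)
after S2 (essential): [0.4126 -0.3916 0.1330; 0.0312 -0.4152 0.2378; -0.5555 -0.2241 0.2647]

matrix = [0.4126 -0.3916 0.1330; 0.0312 -0.4152 0.2378; -0.5555 -0.2241 0.2647]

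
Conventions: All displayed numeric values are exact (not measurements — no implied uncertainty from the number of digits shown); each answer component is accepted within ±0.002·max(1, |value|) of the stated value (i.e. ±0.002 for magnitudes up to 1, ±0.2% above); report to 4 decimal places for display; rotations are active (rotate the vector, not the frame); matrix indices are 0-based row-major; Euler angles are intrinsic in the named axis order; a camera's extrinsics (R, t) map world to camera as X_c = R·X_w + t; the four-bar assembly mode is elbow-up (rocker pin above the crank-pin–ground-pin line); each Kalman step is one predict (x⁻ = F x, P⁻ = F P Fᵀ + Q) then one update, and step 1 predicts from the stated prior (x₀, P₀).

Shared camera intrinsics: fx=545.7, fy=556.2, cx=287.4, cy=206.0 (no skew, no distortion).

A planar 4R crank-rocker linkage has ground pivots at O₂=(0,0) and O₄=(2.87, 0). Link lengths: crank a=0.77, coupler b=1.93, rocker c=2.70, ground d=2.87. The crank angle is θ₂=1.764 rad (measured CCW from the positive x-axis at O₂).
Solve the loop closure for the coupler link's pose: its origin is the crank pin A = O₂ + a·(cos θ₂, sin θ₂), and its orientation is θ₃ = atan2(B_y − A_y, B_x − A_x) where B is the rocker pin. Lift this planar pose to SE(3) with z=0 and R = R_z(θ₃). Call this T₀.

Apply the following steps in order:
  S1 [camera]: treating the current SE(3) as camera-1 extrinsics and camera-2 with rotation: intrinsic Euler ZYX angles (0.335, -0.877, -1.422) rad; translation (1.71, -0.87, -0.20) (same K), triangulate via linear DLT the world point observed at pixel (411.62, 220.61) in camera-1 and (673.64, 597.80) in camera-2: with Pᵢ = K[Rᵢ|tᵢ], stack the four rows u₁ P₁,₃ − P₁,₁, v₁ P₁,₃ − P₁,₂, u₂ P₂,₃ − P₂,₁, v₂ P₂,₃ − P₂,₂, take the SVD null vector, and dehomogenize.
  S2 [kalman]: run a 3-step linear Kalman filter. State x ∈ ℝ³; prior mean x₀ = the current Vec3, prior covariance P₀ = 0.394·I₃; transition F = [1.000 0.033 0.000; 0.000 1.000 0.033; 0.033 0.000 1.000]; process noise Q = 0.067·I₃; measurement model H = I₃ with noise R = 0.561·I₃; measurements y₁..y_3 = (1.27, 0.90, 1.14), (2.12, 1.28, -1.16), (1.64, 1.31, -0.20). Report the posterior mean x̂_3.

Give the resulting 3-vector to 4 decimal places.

source (fourbar_fk): coupler pose = R=[0.7029 -0.7113 0.0000; 0.7113 0.7029 0.0000; 0.0000 0.0000 1.0000], t=(-0.1478, 0.7557, 0.0000)
after S1 (triangulate): (-0.1268, -0.8826, 1.7168)
after S2 (kf_track): (1.2682, 0.7475, 0.3452)

result = (1.2682, 0.7475, 0.3452)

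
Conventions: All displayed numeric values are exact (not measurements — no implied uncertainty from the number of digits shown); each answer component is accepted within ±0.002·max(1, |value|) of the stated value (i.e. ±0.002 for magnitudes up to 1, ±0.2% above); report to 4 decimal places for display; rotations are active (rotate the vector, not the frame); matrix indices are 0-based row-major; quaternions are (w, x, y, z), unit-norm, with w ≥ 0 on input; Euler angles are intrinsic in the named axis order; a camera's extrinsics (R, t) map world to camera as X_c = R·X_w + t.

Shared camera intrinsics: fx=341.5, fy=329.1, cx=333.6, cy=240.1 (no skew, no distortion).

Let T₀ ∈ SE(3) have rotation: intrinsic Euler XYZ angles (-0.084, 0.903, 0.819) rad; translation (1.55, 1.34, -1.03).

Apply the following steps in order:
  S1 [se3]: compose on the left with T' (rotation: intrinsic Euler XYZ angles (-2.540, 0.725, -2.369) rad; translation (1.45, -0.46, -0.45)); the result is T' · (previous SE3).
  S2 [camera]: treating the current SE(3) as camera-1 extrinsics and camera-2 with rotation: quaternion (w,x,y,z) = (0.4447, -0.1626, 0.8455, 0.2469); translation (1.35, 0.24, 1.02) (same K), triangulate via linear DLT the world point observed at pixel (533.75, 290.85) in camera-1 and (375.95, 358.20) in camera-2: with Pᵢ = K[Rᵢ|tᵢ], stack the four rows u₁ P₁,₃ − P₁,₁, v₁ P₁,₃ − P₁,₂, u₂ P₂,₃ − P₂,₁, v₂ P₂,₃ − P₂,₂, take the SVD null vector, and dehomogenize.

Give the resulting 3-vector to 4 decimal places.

after S1 (compose_se3): R=[-0.2649 0.9642 0.0155; 0.3290 0.0753 0.9413; 0.9064 0.2545 -0.3371], t=(0.6362, 0.8523, 1.2455)
after S2 (triangulate): (0.4949, 0.8045, -0.7881)

result = (0.4949, 0.8045, -0.7881)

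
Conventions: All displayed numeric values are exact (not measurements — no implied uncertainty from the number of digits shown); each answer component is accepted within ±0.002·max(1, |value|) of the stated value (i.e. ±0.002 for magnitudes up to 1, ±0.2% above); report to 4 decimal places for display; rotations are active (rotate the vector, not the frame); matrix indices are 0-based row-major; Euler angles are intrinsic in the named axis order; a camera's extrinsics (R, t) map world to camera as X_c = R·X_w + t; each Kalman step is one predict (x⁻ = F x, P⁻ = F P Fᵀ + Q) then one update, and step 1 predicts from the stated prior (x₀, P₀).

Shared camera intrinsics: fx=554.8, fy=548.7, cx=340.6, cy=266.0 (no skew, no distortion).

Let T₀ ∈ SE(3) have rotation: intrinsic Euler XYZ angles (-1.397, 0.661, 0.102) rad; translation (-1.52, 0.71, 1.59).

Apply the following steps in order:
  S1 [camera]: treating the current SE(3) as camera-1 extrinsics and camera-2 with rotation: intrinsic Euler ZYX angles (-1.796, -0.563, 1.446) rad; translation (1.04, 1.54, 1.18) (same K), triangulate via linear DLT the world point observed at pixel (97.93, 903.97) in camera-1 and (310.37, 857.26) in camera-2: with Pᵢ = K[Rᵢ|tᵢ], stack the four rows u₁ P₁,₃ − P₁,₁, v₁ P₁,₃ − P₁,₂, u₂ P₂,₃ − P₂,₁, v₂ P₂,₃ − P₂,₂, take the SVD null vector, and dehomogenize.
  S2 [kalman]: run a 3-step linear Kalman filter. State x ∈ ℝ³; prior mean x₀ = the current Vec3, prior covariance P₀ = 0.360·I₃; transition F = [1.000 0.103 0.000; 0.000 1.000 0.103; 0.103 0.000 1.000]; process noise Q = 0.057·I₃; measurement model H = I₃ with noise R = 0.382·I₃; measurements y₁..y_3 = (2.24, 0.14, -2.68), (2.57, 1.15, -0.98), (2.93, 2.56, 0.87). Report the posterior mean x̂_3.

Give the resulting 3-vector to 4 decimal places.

after S1 (triangulate): (0.2426, 0.3399, 1.2281)
after S2 (kf_track): (2.3335, 1.3178, 0.0550)

result = (2.3335, 1.3178, 0.0550)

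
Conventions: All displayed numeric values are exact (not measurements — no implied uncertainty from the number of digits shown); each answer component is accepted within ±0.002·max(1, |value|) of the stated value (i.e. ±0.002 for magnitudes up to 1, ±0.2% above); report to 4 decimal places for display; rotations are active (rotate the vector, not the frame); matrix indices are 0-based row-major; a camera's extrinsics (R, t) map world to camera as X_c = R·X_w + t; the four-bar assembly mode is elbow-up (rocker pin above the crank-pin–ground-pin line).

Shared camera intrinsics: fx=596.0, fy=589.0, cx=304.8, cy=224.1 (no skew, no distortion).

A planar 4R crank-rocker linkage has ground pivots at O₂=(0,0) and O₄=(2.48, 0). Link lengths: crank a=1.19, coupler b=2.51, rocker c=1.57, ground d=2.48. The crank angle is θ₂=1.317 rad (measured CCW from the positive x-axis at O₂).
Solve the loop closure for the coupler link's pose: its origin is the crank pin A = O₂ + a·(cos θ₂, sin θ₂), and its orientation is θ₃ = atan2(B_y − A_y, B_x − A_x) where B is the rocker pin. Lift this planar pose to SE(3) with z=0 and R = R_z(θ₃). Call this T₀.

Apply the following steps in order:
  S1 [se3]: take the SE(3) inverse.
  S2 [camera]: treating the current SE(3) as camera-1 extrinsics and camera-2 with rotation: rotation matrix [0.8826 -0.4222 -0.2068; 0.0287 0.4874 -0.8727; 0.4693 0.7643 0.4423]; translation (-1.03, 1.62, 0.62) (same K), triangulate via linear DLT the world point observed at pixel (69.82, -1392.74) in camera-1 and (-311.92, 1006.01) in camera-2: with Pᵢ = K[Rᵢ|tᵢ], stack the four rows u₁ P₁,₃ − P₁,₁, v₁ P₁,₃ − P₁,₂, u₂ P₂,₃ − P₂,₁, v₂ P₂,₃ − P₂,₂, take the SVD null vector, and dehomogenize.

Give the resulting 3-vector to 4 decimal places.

source (fourbar_fk): coupler pose = R=[0.9879 -0.1552 0.0000; 0.1552 0.9879 0.0000; 0.0000 0.0000 1.0000], t=(0.2988, 1.1519, 0.0000)
after S1 (invert_se3): R=[0.9879 0.1552 0.0000; -0.1552 0.9879 0.0000; 0.0000 0.0000 1.0000], t=(-0.4739, -1.0916, 0.0000)
after S2 (triangulate): (0.3213, -0.5585, 0.6168)

result = (0.3213, -0.5585, 0.6168)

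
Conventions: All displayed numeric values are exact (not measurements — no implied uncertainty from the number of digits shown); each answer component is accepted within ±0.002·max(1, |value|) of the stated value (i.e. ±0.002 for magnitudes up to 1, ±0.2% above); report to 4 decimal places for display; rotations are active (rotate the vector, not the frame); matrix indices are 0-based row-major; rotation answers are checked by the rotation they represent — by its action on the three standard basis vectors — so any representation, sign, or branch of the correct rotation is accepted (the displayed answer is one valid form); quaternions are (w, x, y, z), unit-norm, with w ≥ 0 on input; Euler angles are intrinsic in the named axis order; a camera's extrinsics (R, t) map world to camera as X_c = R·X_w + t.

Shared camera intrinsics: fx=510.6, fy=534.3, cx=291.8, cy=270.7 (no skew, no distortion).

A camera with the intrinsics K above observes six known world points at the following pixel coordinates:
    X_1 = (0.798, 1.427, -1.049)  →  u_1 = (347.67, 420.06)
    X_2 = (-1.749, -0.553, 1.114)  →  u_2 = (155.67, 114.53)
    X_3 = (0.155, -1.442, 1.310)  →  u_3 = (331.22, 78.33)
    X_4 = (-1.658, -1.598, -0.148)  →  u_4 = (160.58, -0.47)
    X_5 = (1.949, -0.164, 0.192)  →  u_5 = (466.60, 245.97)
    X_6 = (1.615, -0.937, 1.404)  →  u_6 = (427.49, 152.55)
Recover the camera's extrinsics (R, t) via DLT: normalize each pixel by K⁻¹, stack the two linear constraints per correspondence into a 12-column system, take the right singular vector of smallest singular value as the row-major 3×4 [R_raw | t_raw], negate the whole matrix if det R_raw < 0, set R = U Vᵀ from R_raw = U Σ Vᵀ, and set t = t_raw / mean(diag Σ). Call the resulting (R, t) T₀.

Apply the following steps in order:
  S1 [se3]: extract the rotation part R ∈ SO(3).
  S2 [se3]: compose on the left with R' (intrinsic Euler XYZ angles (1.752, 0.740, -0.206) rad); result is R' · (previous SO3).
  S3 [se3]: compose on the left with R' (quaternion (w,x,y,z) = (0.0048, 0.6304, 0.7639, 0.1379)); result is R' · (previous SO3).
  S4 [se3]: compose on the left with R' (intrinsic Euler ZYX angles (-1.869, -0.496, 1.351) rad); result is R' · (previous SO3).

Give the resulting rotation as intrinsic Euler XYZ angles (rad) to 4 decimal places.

rotation (euler_xyz) = (-1.6616, -0.0003, -1.4843)

source (pnp_recover): camera pose = R=[0.9650 -0.2527 -0.0706; 0.2155 0.9168 -0.3362; 0.1497 0.3092 0.9391], t=(0.0500, -0.4700, 5.2998)
after S1 (rot_of_se3): [0.9650 -0.2527 -0.0706; 0.2155 0.9168 -0.3362; 0.1497 0.3092 0.9391]
after S2 (compose_so3): [0.8310 0.1643 0.5315; 0.5446 -0.4354 -0.7169; 0.1136 0.8851 -0.4513]
after S3 (compose_so3): [0.3739 -0.2921 -0.8803; 0.9157 0.2668 0.3004; 0.1472 -0.9184 0.3672]
after S4 (compose_so3): [0.0864 0.9963 -0.0003; 0.0904 -0.0075 0.9959; 0.9922 -0.0861 -0.0907]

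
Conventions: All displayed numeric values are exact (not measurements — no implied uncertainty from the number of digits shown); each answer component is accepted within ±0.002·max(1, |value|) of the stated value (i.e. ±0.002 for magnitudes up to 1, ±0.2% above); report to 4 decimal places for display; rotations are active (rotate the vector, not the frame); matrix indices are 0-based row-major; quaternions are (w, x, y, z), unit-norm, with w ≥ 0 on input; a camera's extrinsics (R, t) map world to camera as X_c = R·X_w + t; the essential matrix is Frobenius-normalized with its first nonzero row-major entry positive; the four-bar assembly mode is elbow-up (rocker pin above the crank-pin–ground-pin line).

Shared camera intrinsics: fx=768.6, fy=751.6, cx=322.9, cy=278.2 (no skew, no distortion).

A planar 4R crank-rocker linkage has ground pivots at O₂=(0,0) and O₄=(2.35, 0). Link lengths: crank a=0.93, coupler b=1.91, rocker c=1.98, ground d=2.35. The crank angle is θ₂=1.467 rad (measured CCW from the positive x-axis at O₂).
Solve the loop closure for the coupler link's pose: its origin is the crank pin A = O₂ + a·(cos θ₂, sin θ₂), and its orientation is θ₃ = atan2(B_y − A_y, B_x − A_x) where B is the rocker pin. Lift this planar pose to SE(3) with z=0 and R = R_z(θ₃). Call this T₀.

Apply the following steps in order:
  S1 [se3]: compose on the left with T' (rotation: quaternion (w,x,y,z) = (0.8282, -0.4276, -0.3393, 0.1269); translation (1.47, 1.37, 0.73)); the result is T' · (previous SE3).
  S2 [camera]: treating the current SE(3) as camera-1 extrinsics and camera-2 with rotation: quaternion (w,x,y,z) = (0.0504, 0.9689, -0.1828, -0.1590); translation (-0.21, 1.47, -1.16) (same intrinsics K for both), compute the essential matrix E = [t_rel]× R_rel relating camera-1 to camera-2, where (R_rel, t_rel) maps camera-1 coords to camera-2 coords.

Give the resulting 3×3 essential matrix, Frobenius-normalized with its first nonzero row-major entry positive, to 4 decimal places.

matrix = [0.1984 -0.4106 -0.2146; 0.1420 -0.3962 -0.2684; -0.4881 0.0931 -0.5000]

source (fourbar_fk): coupler pose = R=[0.8642 -0.5031 0.0000; 0.5031 0.8642 0.0000; 0.0000 0.0000 1.0000], t=(0.0964, 0.9250, 0.0000)
after S1 (compose_se3): R=[0.6776 -0.3020 -0.6706; 0.7354 0.2686 0.6222; -0.0078 -0.9147 0.4041], t=(1.6150, 1.9752, 0.0389)
after S2 (essential): [0.1984 -0.4106 -0.2146; 0.1420 -0.3962 -0.2684; -0.4881 0.0931 -0.5000]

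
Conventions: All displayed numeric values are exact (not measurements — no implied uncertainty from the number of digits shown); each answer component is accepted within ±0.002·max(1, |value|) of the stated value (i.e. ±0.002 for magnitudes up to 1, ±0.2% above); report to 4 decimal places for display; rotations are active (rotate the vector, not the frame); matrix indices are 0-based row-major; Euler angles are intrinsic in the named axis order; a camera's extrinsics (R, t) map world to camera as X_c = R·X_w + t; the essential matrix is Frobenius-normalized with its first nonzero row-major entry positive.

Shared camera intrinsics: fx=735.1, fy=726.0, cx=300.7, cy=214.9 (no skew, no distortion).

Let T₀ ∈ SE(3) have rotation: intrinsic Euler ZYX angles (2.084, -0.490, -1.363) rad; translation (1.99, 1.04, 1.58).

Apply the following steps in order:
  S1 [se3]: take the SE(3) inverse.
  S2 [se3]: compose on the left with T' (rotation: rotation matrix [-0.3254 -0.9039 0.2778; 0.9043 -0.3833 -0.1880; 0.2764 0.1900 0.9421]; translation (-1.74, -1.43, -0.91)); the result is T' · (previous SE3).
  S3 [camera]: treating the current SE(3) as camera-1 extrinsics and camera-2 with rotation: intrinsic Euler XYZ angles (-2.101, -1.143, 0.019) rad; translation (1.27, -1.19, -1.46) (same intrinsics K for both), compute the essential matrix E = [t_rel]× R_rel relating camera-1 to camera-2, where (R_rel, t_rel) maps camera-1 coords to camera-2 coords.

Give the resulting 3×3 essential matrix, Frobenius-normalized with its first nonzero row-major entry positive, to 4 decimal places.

after S1 (invert_se3): R=[-0.4332 0.7687 0.4706; -0.4058 0.2999 -0.8634; -0.8048 -0.5650 0.1820], t=(-0.6809, 1.8598, 1.9015)
after S2 (compose_se3): R=[0.2842 -0.6781 0.6778; -0.0849 0.6864 0.7223; -0.9550 -0.2628 0.1375], t=(-2.6713, -3.1161, 1.0465)
after S3 (essential): [0.5580 -0.2305 -0.2205; 0.3925 0.2241 0.5112; -0.1489 0.1779 0.2596]

matrix = [0.5580 -0.2305 -0.2205; 0.3925 0.2241 0.5112; -0.1489 0.1779 0.2596]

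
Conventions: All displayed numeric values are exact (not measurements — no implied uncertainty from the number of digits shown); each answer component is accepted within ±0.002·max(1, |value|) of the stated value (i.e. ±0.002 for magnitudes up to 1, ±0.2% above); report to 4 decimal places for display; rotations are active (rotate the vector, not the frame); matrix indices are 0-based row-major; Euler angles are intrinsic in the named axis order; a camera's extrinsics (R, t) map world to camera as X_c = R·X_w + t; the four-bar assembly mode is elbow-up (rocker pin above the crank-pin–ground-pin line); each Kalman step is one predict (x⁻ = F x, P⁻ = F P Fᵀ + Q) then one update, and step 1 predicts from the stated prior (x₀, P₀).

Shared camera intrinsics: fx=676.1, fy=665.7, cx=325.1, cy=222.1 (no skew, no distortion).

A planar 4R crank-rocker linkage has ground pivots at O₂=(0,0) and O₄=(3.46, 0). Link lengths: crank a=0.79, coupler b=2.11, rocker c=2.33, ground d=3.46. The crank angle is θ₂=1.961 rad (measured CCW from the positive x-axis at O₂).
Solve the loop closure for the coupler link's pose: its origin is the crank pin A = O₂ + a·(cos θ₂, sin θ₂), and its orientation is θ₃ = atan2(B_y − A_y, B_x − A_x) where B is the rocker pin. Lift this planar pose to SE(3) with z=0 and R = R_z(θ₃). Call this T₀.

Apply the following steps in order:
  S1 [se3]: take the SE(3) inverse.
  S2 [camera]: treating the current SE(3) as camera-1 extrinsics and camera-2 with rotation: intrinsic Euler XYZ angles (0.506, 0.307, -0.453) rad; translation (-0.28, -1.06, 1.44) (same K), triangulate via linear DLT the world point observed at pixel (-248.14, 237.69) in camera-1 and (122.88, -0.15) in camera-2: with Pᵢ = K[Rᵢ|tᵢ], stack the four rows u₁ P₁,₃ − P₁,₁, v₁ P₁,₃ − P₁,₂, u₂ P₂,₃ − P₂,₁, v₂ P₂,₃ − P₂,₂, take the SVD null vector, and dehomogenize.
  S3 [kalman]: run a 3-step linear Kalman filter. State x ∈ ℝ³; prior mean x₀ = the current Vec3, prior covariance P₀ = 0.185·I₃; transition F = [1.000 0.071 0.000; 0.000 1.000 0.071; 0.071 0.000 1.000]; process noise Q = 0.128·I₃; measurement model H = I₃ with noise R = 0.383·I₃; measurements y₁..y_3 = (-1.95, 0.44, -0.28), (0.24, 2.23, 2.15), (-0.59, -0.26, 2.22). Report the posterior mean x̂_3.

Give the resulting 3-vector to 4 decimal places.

result = (-0.7066, 0.6690, 1.6856)

source (fourbar_fk): coupler pose = R=[0.9331 -0.3597 0.0000; 0.3597 0.9331 0.0000; 0.0000 0.0000 1.0000], t=(-0.3005, 0.7306, 0.0000)
after S1 (invert_se3): R=[0.9331 0.3597 0.0000; -0.3597 0.9331 0.0000; 0.0000 0.0000 1.0000], t=(0.0176, -0.7898, 0.0000)
after S2 (triangulate): (-1.7392, 0.2212, 1.7994)
after S3 (kf_track): (-0.7066, 0.6690, 1.6856)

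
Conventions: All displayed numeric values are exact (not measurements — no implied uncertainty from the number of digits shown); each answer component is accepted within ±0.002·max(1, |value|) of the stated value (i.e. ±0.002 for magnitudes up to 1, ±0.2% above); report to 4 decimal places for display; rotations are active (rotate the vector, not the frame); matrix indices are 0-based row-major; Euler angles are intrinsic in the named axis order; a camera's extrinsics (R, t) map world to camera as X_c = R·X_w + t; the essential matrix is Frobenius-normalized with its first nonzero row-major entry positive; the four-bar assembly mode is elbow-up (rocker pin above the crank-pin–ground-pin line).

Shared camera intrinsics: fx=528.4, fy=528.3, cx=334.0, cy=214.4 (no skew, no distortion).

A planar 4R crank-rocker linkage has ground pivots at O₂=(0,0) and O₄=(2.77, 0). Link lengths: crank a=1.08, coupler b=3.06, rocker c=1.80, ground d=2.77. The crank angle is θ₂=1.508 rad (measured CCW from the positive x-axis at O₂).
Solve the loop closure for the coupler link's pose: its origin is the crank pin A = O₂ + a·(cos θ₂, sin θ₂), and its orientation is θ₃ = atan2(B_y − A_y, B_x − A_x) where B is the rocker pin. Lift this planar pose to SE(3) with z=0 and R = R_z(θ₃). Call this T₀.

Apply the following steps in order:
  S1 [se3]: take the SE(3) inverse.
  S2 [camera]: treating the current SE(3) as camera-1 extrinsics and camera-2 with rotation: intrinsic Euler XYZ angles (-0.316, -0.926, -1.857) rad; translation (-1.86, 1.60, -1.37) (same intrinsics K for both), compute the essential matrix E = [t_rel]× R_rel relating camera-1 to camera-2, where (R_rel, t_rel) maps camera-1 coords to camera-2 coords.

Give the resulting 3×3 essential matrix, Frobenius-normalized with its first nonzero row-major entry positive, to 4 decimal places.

source (fourbar_fk): coupler pose = R=[0.9734 -0.2290 0.0000; 0.2290 0.9734 0.0000; 0.0000 0.0000 1.0000], t=(0.0678, 1.0779, 0.0000)
after S1 (invert_se3): R=[0.9734 0.2290 0.0000; -0.2290 0.9734 0.0000; 0.0000 0.0000 1.0000], t=(-0.3128, -1.0337, 0.0000)
after S2 (essential): [0.0222 -0.4423 -0.3331; -0.1235 -0.2385 -0.3869; -0.4403 0.4024 -0.3395]

matrix = [0.0222 -0.4423 -0.3331; -0.1235 -0.2385 -0.3869; -0.4403 0.4024 -0.3395]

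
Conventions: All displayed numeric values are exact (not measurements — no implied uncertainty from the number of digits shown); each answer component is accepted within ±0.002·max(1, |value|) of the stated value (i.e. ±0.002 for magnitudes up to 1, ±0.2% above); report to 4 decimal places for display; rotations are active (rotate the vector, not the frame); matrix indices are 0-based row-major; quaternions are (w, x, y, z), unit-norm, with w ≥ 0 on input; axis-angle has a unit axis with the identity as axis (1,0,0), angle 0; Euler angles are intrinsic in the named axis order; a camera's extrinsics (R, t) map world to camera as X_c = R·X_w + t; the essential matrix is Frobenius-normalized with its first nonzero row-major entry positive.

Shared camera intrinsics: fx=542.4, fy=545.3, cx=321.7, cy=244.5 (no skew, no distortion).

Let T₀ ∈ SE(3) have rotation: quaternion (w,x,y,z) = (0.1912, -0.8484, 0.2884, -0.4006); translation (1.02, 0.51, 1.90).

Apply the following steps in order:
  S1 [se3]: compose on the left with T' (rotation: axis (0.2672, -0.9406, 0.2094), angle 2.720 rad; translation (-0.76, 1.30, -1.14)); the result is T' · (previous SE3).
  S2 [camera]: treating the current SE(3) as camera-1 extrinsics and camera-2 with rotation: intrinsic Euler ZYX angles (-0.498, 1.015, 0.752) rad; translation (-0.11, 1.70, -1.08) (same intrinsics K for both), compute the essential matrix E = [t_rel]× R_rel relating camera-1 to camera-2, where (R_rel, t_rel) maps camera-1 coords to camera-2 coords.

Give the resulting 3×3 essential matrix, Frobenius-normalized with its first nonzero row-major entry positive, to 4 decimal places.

after S1 (compose_se3): R=[-0.1921 0.8460 -0.4974; -0.9802 -0.1901 0.0553; -0.0478 0.4982 0.8657], t=(-2.3683, 0.3713, -2.3488)
after S2 (essential): [0.0268 0.3250 0.3069; -0.0902 -0.4998 -0.2343; 0.2106 0.3321 -0.5762]

matrix = [0.0268 0.3250 0.3069; -0.0902 -0.4998 -0.2343; 0.2106 0.3321 -0.5762]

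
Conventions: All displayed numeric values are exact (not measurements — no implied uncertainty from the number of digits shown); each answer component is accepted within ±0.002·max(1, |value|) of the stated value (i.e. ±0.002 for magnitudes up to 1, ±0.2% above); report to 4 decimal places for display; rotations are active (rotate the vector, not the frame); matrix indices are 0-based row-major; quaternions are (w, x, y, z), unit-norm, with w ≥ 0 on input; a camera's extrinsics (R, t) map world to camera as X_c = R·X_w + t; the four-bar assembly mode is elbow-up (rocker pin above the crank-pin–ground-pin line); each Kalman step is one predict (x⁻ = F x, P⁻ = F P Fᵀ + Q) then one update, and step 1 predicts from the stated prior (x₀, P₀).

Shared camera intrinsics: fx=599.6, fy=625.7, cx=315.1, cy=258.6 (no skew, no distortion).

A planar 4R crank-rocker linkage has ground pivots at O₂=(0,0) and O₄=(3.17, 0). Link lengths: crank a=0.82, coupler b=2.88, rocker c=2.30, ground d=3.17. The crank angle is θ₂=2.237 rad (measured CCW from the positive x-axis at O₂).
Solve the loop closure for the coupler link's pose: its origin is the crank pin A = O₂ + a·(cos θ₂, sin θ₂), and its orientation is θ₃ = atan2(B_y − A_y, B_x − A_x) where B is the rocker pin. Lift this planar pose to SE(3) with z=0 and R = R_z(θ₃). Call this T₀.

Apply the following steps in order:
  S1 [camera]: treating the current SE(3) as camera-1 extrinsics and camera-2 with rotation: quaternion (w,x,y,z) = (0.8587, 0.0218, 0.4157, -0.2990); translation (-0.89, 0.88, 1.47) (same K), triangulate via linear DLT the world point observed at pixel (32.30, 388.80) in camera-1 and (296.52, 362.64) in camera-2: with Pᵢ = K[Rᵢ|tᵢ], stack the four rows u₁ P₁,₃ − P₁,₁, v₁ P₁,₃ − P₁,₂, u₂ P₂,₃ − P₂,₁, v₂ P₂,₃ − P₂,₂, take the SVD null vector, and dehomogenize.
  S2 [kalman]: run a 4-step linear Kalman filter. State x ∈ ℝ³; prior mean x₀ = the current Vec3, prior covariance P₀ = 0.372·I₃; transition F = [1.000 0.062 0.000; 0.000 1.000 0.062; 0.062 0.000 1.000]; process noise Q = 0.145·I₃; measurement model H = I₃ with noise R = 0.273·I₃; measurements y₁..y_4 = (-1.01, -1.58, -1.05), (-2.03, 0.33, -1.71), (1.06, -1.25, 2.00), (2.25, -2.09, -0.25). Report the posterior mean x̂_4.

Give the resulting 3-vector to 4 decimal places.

source (fourbar_fk): coupler pose = R=[0.8823 -0.4706 0.0000; 0.4706 0.8823 0.0000; 0.0000 0.0000 1.0000], t=(-0.5068, 0.6447, 0.0000)
after S1 (triangulate): (-0.3410, -0.1895, 1.5233)
after S2 (kf_track): (1.0275, -1.4244, 0.1272)

result = (1.0275, -1.4244, 0.1272)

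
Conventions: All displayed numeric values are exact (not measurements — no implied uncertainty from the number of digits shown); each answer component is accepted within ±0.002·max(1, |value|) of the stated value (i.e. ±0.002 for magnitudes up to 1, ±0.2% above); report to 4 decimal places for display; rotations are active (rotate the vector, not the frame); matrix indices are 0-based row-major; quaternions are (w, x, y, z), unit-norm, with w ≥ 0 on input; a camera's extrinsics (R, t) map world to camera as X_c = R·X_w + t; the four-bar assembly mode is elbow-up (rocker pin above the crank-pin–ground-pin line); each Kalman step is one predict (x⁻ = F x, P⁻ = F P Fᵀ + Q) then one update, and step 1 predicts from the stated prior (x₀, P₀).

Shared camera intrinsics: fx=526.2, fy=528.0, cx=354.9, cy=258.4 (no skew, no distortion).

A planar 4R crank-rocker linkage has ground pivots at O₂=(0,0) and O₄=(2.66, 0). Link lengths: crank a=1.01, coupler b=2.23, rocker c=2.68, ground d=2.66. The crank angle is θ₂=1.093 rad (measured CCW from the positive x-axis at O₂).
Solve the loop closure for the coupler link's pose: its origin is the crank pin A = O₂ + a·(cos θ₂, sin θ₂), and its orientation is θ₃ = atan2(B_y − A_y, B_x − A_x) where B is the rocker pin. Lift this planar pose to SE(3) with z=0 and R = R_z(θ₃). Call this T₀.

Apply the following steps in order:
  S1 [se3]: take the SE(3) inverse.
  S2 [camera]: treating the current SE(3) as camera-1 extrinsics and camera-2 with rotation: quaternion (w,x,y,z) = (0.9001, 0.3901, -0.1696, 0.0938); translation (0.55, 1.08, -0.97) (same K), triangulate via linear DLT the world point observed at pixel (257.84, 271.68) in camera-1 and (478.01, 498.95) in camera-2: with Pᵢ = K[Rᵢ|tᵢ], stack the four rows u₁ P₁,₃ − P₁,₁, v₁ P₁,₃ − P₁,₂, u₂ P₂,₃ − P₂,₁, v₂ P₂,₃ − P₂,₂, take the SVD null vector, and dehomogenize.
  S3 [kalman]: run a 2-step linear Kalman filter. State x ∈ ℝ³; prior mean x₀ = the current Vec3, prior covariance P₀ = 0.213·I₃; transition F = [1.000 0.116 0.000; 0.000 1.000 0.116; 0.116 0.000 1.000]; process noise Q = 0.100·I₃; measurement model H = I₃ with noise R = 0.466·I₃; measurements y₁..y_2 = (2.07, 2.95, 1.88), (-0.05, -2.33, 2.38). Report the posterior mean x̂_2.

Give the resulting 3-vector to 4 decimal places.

source (fourbar_fk): coupler pose = R=[0.6568 -0.7540 0.0000; 0.7540 0.6568 0.0000; 0.0000 0.0000 1.0000], t=(0.4644, 0.8969, 0.0000)
after S1 (invert_se3): R=[0.6568 0.7540 0.0000; -0.7540 0.6568 -0.0000; 0.0000 0.0000 1.0000], t=(-0.9813, -0.2389, 0.0000)
after S2 (triangulate): (0.2255, 0.6879, 1.7052)
after S3 (kf_track): (0.6620, 0.2980, 1.9982)

result = (0.6620, 0.2980, 1.9982)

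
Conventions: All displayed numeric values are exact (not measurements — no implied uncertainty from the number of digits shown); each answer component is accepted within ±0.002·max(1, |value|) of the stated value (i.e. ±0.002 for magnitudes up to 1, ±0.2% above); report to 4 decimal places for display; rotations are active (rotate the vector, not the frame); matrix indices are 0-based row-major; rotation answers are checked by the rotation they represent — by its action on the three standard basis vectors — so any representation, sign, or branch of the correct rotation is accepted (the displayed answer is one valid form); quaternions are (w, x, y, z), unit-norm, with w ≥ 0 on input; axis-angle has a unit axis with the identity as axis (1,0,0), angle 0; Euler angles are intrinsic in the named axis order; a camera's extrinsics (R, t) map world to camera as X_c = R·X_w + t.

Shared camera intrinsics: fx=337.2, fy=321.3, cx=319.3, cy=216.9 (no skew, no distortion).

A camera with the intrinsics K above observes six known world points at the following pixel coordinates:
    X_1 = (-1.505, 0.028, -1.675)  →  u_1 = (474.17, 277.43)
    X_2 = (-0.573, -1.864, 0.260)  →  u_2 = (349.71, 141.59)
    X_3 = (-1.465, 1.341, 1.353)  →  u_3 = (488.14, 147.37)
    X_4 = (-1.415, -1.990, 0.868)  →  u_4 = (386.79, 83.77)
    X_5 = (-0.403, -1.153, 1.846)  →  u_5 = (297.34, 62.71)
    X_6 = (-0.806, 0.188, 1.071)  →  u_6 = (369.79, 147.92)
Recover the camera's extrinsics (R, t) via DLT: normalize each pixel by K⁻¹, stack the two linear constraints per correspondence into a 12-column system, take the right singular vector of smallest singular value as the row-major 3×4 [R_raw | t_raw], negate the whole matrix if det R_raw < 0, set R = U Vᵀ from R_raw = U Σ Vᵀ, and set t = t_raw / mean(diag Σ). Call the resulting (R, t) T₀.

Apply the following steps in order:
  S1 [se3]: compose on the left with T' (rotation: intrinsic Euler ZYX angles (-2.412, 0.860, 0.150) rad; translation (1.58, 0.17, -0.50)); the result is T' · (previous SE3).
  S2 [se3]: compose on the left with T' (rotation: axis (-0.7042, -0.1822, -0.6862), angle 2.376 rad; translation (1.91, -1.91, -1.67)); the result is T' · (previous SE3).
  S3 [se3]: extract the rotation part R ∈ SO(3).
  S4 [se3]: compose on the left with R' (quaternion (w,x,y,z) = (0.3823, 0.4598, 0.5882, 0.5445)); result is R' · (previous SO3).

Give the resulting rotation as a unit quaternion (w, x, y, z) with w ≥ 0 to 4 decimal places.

source (pnp_recover): camera pose = R=[-0.9134 0.0573 -0.4030; 0.3540 0.6004 -0.7171; 0.2008 -0.7976 -0.5687], t=(0.1801, 0.2301, 4.2301)
after S1 (compose_se3): R=[0.5155 0.8421 0.1582; 0.0316 -0.2032 0.9786; 0.8563 -0.4995 -0.1314], t=(-1.1596, -1.7369, 2.1148)
after S2 (compose_se3): R=[0.6943 -0.3823 0.6097; 0.4498 -0.4308 -0.7823; 0.5617 0.8175 -0.1272], t=(2.0385, 1.0255, -2.1178)
after S3 (rot_of_se3): [0.6943 -0.3823 0.6097; 0.4498 -0.4308 -0.7823; 0.5617 0.8175 -0.1272]
after S4 (compose_so3): [0.3921 0.8322 -0.3920; 0.8199 -0.1229 0.5592; 0.4172 -0.5407 -0.7304]

rotation (quat) = (0.3670, -0.7492, -0.5512, -0.0084)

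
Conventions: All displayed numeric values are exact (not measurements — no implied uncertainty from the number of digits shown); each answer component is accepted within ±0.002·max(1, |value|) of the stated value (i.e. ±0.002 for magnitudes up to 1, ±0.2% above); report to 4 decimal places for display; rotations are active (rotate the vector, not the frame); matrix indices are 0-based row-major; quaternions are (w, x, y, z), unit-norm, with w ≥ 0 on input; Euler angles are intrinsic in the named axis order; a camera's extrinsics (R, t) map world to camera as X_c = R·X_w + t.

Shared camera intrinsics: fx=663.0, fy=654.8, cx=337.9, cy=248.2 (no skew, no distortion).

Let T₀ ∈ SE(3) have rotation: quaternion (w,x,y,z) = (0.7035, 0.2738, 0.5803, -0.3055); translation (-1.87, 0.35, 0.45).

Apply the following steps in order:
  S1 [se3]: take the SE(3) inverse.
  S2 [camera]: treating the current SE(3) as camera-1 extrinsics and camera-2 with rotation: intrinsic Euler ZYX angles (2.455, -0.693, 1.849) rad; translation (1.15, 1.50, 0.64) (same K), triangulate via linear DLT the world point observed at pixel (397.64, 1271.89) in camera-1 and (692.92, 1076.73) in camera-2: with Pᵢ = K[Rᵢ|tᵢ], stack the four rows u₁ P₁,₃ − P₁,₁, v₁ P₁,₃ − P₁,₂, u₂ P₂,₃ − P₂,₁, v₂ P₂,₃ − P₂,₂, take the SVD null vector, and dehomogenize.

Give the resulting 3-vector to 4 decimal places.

after S1 (invert_se3): R=[0.1398 -0.1121 -0.9838; 0.7476 0.6634 0.0307; 0.6492 -0.7398 0.1765], t=(0.7434, 1.1521, 1.3935)
after S2 (triangulate): (1.5409, 0.8851, 0.7031)

result = (1.5409, 0.8851, 0.7031)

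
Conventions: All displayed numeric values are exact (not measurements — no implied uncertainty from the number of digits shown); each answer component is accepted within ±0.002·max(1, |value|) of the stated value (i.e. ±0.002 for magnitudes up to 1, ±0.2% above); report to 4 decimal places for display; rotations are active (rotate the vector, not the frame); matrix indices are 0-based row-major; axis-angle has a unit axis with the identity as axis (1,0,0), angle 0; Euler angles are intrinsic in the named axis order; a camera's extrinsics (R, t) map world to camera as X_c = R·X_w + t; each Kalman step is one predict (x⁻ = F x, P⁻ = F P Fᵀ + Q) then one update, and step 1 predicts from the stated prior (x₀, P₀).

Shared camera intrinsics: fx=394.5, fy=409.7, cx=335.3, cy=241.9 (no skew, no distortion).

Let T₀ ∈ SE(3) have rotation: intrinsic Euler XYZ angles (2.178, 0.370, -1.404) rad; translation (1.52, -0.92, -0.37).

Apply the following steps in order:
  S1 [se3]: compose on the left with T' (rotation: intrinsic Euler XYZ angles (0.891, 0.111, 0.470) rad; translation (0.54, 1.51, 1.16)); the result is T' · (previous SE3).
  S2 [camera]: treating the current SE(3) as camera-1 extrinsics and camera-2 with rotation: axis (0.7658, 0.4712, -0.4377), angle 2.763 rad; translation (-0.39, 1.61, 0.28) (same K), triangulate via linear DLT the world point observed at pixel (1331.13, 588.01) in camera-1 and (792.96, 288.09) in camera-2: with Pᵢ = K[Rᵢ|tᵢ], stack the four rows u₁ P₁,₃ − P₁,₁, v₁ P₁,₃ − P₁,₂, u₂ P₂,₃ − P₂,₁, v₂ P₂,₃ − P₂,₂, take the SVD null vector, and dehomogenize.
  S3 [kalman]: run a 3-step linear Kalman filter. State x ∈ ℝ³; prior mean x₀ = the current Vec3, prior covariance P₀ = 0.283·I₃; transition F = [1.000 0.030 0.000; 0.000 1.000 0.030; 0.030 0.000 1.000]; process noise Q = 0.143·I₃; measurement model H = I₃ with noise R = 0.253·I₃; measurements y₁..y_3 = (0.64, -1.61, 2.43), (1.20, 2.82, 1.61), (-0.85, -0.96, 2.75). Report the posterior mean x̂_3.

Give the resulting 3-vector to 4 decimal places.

after S1 (compose_se3): R=[-0.2242 0.7631 0.6061; 0.9745 0.1730 0.1426; 0.0040 0.6227 -0.7825], t=(2.2599, 1.8657, 0.7029)
after S2 (triangulate): (-0.9059, 1.7279, 0.2710)
after S3 (kf_track): (-0.1021, 0.1813, 2.2102)

result = (-0.1021, 0.1813, 2.2102)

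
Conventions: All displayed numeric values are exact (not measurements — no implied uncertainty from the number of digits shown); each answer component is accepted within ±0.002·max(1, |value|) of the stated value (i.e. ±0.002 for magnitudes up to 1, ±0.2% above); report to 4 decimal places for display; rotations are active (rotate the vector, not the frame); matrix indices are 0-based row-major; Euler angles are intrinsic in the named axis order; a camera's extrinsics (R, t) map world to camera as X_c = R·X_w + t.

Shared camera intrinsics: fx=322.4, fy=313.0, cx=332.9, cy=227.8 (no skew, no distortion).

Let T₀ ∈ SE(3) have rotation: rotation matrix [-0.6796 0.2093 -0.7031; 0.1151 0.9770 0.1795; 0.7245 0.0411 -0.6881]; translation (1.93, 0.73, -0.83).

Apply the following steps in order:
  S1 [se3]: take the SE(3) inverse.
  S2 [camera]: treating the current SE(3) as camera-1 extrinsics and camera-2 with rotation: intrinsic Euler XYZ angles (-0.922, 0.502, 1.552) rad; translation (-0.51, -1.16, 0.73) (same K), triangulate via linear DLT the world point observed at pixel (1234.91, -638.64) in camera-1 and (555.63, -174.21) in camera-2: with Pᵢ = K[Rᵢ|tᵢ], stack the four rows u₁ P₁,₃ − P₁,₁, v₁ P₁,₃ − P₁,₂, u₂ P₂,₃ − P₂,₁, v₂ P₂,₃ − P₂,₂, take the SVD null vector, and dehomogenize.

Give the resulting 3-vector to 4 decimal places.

after S1 (invert_se3): R=[-0.6796 0.1151 0.7245; 0.2093 0.9770 0.0411; -0.7031 0.1795 -0.6881], t=(1.8289, -1.0830, 0.6548)
after S2 (triangulate): (-1.7857, -1.8410, 0.5999)

result = (-1.7857, -1.8410, 0.5999)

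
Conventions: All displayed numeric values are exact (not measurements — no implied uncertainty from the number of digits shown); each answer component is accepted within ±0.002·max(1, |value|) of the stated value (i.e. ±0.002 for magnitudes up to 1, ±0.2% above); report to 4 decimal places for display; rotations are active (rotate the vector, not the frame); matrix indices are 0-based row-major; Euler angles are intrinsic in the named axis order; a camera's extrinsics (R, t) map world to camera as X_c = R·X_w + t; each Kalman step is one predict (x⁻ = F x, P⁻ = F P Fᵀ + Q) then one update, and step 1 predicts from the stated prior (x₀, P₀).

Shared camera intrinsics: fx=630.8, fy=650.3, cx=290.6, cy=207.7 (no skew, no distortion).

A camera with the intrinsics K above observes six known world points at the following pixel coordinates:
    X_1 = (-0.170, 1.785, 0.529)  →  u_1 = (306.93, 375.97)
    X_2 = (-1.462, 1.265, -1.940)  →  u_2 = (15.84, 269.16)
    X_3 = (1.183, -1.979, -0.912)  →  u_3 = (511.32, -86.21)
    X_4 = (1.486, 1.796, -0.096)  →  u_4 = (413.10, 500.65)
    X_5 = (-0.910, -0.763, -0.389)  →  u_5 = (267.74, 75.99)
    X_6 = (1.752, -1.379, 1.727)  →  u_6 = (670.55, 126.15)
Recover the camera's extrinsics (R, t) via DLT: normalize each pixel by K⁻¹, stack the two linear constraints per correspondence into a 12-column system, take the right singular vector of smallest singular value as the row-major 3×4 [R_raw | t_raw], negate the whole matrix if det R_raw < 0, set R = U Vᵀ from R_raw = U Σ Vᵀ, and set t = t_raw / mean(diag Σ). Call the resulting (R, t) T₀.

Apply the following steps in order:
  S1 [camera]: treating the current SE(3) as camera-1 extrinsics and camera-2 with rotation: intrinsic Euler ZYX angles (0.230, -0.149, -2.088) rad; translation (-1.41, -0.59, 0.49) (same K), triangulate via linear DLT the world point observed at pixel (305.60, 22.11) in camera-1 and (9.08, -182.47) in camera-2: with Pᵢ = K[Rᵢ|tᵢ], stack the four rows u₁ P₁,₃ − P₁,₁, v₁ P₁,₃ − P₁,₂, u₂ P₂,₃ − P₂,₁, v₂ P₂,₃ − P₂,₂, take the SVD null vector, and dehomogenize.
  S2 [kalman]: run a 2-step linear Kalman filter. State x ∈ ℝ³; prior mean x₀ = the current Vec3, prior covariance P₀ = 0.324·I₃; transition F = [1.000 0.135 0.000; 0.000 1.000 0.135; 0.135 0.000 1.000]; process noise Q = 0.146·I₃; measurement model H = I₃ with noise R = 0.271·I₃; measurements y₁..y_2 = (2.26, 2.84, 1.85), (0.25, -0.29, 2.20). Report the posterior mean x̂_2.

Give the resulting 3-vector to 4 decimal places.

source (pnp_recover): camera pose = R=[0.6953 -0.2963 0.6548; 0.3219 0.9430 0.0848; -0.6426 0.1519 0.7510], t=(0.4600, -0.0800, 5.3800)
after S1 (triangulate): (0.4827, -1.0693, -1.5634)
after S2 (kf_track): (0.9952, 0.5413, 1.5646)

result = (0.9952, 0.5413, 1.5646)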